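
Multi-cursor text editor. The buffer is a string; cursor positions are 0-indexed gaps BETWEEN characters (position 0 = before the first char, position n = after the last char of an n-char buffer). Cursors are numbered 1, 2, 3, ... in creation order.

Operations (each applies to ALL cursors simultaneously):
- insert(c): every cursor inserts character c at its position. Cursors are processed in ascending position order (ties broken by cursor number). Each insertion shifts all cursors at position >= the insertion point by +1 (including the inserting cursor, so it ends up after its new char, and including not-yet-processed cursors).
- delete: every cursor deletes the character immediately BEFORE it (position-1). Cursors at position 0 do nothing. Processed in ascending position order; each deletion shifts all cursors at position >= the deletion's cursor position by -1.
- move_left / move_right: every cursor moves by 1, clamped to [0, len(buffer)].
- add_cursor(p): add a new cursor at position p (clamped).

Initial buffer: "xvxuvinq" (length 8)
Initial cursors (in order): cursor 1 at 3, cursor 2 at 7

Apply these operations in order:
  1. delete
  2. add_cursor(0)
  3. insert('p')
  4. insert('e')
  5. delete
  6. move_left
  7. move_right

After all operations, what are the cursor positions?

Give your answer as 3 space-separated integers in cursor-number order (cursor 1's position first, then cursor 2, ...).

Answer: 4 8 1

Derivation:
After op 1 (delete): buffer="xvuviq" (len 6), cursors c1@2 c2@5, authorship ......
After op 2 (add_cursor(0)): buffer="xvuviq" (len 6), cursors c3@0 c1@2 c2@5, authorship ......
After op 3 (insert('p')): buffer="pxvpuvipq" (len 9), cursors c3@1 c1@4 c2@8, authorship 3..1...2.
After op 4 (insert('e')): buffer="pexvpeuvipeq" (len 12), cursors c3@2 c1@6 c2@11, authorship 33..11...22.
After op 5 (delete): buffer="pxvpuvipq" (len 9), cursors c3@1 c1@4 c2@8, authorship 3..1...2.
After op 6 (move_left): buffer="pxvpuvipq" (len 9), cursors c3@0 c1@3 c2@7, authorship 3..1...2.
After op 7 (move_right): buffer="pxvpuvipq" (len 9), cursors c3@1 c1@4 c2@8, authorship 3..1...2.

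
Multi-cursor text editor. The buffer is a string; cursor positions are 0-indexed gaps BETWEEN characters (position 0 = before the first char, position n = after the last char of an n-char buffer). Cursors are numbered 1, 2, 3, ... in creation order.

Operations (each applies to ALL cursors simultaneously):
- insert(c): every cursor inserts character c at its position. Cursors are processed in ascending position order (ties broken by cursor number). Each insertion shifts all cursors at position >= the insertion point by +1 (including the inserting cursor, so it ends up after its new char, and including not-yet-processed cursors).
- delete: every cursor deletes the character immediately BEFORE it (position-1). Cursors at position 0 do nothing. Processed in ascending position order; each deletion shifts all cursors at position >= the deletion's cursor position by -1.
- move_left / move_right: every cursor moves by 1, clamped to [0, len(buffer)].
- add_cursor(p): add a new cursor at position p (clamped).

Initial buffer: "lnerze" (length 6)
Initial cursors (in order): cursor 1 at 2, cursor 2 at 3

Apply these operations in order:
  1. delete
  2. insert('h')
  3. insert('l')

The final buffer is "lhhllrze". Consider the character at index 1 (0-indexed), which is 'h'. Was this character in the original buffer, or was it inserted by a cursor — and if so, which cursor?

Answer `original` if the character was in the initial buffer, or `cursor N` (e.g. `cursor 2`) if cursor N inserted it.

Answer: cursor 1

Derivation:
After op 1 (delete): buffer="lrze" (len 4), cursors c1@1 c2@1, authorship ....
After op 2 (insert('h')): buffer="lhhrze" (len 6), cursors c1@3 c2@3, authorship .12...
After op 3 (insert('l')): buffer="lhhllrze" (len 8), cursors c1@5 c2@5, authorship .1212...
Authorship (.=original, N=cursor N): . 1 2 1 2 . . .
Index 1: author = 1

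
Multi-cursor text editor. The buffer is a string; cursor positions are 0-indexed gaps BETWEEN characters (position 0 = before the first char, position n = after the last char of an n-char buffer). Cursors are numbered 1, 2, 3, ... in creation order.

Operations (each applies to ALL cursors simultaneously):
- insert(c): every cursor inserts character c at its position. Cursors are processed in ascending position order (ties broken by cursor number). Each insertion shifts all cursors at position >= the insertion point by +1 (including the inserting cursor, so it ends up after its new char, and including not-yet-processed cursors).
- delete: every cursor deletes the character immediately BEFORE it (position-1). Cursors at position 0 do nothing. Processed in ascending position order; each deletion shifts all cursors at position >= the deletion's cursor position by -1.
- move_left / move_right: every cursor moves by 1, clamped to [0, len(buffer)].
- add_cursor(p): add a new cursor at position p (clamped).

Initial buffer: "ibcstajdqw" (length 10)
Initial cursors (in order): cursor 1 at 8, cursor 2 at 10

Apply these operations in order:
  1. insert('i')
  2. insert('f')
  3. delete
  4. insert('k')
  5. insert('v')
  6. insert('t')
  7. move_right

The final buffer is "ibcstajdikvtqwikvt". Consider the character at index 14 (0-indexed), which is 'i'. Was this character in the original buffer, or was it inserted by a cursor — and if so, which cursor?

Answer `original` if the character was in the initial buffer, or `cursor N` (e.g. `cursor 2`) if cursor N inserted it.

After op 1 (insert('i')): buffer="ibcstajdiqwi" (len 12), cursors c1@9 c2@12, authorship ........1..2
After op 2 (insert('f')): buffer="ibcstajdifqwif" (len 14), cursors c1@10 c2@14, authorship ........11..22
After op 3 (delete): buffer="ibcstajdiqwi" (len 12), cursors c1@9 c2@12, authorship ........1..2
After op 4 (insert('k')): buffer="ibcstajdikqwik" (len 14), cursors c1@10 c2@14, authorship ........11..22
After op 5 (insert('v')): buffer="ibcstajdikvqwikv" (len 16), cursors c1@11 c2@16, authorship ........111..222
After op 6 (insert('t')): buffer="ibcstajdikvtqwikvt" (len 18), cursors c1@12 c2@18, authorship ........1111..2222
After op 7 (move_right): buffer="ibcstajdikvtqwikvt" (len 18), cursors c1@13 c2@18, authorship ........1111..2222
Authorship (.=original, N=cursor N): . . . . . . . . 1 1 1 1 . . 2 2 2 2
Index 14: author = 2

Answer: cursor 2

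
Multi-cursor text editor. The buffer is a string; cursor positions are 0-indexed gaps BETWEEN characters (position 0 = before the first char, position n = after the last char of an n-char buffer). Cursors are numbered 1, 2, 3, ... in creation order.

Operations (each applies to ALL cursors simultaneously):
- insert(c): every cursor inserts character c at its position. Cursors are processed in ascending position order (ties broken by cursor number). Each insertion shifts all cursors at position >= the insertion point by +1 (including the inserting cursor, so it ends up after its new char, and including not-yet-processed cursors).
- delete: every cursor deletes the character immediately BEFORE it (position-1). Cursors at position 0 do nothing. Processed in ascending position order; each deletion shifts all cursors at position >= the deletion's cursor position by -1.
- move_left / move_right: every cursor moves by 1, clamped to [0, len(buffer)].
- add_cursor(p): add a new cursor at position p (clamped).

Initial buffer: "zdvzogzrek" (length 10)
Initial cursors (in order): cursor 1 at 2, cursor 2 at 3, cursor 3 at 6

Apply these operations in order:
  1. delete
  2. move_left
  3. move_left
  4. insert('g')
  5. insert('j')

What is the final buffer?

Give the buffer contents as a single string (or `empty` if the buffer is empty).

After op 1 (delete): buffer="zzozrek" (len 7), cursors c1@1 c2@1 c3@3, authorship .......
After op 2 (move_left): buffer="zzozrek" (len 7), cursors c1@0 c2@0 c3@2, authorship .......
After op 3 (move_left): buffer="zzozrek" (len 7), cursors c1@0 c2@0 c3@1, authorship .......
After op 4 (insert('g')): buffer="ggzgzozrek" (len 10), cursors c1@2 c2@2 c3@4, authorship 12.3......
After op 5 (insert('j')): buffer="ggjjzgjzozrek" (len 13), cursors c1@4 c2@4 c3@7, authorship 1212.33......

Answer: ggjjzgjzozrek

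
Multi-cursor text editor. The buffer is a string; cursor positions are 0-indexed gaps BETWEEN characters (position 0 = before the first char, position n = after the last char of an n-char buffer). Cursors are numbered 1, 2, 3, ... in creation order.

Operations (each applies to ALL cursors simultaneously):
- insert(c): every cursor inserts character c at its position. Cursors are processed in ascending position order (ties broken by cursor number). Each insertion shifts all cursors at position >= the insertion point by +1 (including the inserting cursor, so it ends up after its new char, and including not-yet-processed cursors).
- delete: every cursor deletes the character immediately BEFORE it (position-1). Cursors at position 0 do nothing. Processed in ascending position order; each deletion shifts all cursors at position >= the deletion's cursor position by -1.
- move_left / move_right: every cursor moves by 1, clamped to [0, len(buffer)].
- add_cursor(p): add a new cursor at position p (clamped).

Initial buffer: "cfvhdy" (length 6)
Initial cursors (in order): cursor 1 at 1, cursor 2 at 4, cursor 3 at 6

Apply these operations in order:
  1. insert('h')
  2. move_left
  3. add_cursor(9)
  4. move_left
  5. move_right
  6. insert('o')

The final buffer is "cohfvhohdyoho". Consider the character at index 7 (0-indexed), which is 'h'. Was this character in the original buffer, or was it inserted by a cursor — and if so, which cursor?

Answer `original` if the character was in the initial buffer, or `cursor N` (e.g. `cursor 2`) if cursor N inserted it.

Answer: cursor 2

Derivation:
After op 1 (insert('h')): buffer="chfvhhdyh" (len 9), cursors c1@2 c2@6 c3@9, authorship .1...2..3
After op 2 (move_left): buffer="chfvhhdyh" (len 9), cursors c1@1 c2@5 c3@8, authorship .1...2..3
After op 3 (add_cursor(9)): buffer="chfvhhdyh" (len 9), cursors c1@1 c2@5 c3@8 c4@9, authorship .1...2..3
After op 4 (move_left): buffer="chfvhhdyh" (len 9), cursors c1@0 c2@4 c3@7 c4@8, authorship .1...2..3
After op 5 (move_right): buffer="chfvhhdyh" (len 9), cursors c1@1 c2@5 c3@8 c4@9, authorship .1...2..3
After op 6 (insert('o')): buffer="cohfvhohdyoho" (len 13), cursors c1@2 c2@7 c3@11 c4@13, authorship .11...22..334
Authorship (.=original, N=cursor N): . 1 1 . . . 2 2 . . 3 3 4
Index 7: author = 2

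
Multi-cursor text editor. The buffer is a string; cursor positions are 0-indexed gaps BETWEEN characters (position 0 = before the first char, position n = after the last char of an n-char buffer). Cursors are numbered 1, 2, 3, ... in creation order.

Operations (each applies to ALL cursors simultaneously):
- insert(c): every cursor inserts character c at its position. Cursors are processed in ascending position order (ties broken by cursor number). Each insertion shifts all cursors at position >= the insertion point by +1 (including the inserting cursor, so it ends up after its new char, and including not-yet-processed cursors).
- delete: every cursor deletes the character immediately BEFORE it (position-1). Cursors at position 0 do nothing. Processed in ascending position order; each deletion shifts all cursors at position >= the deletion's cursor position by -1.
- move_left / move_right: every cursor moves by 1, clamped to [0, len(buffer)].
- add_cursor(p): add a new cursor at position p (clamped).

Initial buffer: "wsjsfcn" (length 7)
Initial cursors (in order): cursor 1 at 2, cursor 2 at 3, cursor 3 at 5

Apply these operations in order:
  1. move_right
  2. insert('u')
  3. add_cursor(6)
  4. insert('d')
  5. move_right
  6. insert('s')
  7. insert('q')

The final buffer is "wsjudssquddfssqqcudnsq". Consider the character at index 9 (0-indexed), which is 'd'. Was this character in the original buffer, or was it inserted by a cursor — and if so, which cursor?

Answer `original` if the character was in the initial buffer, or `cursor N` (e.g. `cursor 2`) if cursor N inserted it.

Answer: cursor 2

Derivation:
After op 1 (move_right): buffer="wsjsfcn" (len 7), cursors c1@3 c2@4 c3@6, authorship .......
After op 2 (insert('u')): buffer="wsjusufcun" (len 10), cursors c1@4 c2@6 c3@9, authorship ...1.2..3.
After op 3 (add_cursor(6)): buffer="wsjusufcun" (len 10), cursors c1@4 c2@6 c4@6 c3@9, authorship ...1.2..3.
After op 4 (insert('d')): buffer="wsjudsuddfcudn" (len 14), cursors c1@5 c2@9 c4@9 c3@13, authorship ...11.224..33.
After op 5 (move_right): buffer="wsjudsuddfcudn" (len 14), cursors c1@6 c2@10 c4@10 c3@14, authorship ...11.224..33.
After op 6 (insert('s')): buffer="wsjudssuddfsscudns" (len 18), cursors c1@7 c2@13 c4@13 c3@18, authorship ...11.1224.24.33.3
After op 7 (insert('q')): buffer="wsjudssquddfssqqcudnsq" (len 22), cursors c1@8 c2@16 c4@16 c3@22, authorship ...11.11224.2424.33.33
Authorship (.=original, N=cursor N): . . . 1 1 . 1 1 2 2 4 . 2 4 2 4 . 3 3 . 3 3
Index 9: author = 2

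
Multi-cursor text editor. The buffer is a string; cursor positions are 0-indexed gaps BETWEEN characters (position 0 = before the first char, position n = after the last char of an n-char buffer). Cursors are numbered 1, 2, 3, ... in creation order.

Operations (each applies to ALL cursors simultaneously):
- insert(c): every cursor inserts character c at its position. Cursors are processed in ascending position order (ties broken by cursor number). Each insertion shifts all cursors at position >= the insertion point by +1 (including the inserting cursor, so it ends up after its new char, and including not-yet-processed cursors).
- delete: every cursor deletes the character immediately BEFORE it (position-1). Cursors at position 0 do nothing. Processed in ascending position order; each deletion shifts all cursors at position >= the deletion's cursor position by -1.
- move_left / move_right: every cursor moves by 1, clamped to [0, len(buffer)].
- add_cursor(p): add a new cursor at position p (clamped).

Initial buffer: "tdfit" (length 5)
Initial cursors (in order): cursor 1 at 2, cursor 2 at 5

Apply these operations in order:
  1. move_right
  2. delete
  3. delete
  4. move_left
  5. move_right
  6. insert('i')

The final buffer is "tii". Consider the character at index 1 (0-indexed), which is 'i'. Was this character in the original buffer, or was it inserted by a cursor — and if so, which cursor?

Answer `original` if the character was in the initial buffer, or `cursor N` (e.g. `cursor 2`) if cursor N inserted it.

After op 1 (move_right): buffer="tdfit" (len 5), cursors c1@3 c2@5, authorship .....
After op 2 (delete): buffer="tdi" (len 3), cursors c1@2 c2@3, authorship ...
After op 3 (delete): buffer="t" (len 1), cursors c1@1 c2@1, authorship .
After op 4 (move_left): buffer="t" (len 1), cursors c1@0 c2@0, authorship .
After op 5 (move_right): buffer="t" (len 1), cursors c1@1 c2@1, authorship .
After op 6 (insert('i')): buffer="tii" (len 3), cursors c1@3 c2@3, authorship .12
Authorship (.=original, N=cursor N): . 1 2
Index 1: author = 1

Answer: cursor 1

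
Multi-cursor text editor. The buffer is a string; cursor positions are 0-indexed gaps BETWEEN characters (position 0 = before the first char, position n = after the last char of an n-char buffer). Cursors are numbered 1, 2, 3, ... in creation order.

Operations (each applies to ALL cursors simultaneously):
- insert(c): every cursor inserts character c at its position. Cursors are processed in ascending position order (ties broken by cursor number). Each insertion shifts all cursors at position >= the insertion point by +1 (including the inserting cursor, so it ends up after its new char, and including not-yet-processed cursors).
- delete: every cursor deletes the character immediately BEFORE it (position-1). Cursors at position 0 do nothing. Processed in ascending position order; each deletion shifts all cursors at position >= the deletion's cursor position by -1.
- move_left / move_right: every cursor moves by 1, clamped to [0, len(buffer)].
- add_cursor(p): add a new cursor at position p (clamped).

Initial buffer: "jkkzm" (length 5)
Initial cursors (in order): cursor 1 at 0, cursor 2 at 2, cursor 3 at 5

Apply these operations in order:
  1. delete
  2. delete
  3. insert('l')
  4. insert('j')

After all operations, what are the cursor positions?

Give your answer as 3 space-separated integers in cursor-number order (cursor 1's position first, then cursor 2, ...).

Answer: 4 4 7

Derivation:
After op 1 (delete): buffer="jkz" (len 3), cursors c1@0 c2@1 c3@3, authorship ...
After op 2 (delete): buffer="k" (len 1), cursors c1@0 c2@0 c3@1, authorship .
After op 3 (insert('l')): buffer="llkl" (len 4), cursors c1@2 c2@2 c3@4, authorship 12.3
After op 4 (insert('j')): buffer="lljjklj" (len 7), cursors c1@4 c2@4 c3@7, authorship 1212.33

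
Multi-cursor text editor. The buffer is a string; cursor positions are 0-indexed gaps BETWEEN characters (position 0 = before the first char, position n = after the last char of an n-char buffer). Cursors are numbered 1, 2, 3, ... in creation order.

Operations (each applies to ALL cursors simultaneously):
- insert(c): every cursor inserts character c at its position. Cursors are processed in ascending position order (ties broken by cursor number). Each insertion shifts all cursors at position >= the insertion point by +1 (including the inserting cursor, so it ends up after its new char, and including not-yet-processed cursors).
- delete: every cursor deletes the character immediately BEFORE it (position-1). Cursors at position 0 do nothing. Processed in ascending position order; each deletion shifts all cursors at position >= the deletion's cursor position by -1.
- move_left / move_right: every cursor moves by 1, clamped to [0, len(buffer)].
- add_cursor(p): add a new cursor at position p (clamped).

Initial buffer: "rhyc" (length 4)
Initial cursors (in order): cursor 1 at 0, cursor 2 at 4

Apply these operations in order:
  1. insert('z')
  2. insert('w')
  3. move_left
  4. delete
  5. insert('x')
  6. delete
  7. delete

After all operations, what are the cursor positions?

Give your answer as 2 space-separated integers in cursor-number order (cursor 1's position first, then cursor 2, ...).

After op 1 (insert('z')): buffer="zrhycz" (len 6), cursors c1@1 c2@6, authorship 1....2
After op 2 (insert('w')): buffer="zwrhyczw" (len 8), cursors c1@2 c2@8, authorship 11....22
After op 3 (move_left): buffer="zwrhyczw" (len 8), cursors c1@1 c2@7, authorship 11....22
After op 4 (delete): buffer="wrhycw" (len 6), cursors c1@0 c2@5, authorship 1....2
After op 5 (insert('x')): buffer="xwrhycxw" (len 8), cursors c1@1 c2@7, authorship 11....22
After op 6 (delete): buffer="wrhycw" (len 6), cursors c1@0 c2@5, authorship 1....2
After op 7 (delete): buffer="wrhyw" (len 5), cursors c1@0 c2@4, authorship 1...2

Answer: 0 4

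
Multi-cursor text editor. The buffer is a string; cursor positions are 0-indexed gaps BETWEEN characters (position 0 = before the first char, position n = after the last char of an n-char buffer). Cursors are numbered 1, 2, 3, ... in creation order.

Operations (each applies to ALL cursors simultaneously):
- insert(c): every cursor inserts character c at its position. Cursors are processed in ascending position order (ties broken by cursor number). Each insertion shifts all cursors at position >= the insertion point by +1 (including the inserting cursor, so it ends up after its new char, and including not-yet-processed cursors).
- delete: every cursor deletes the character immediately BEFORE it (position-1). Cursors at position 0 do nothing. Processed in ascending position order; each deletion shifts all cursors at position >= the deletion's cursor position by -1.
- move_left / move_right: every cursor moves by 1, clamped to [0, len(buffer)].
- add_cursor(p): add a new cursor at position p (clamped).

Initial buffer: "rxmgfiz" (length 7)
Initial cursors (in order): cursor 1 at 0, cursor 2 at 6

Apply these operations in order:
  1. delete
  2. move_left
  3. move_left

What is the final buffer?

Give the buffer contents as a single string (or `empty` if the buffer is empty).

Answer: rxmgfz

Derivation:
After op 1 (delete): buffer="rxmgfz" (len 6), cursors c1@0 c2@5, authorship ......
After op 2 (move_left): buffer="rxmgfz" (len 6), cursors c1@0 c2@4, authorship ......
After op 3 (move_left): buffer="rxmgfz" (len 6), cursors c1@0 c2@3, authorship ......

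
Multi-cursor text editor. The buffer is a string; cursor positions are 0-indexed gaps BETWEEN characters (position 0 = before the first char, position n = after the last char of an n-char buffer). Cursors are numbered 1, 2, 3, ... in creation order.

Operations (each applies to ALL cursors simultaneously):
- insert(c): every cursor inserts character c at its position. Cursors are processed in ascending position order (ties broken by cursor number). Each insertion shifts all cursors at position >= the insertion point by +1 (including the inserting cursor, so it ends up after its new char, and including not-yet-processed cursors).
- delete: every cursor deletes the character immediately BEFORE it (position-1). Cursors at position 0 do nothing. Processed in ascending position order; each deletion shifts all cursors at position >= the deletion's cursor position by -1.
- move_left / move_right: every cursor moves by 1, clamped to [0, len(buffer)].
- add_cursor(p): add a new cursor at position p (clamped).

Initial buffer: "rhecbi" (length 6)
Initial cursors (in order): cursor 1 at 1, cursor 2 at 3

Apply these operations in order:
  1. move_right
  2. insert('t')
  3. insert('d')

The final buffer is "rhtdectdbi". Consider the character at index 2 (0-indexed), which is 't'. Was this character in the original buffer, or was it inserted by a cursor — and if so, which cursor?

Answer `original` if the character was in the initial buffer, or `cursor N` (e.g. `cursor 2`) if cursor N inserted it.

After op 1 (move_right): buffer="rhecbi" (len 6), cursors c1@2 c2@4, authorship ......
After op 2 (insert('t')): buffer="rhtectbi" (len 8), cursors c1@3 c2@6, authorship ..1..2..
After op 3 (insert('d')): buffer="rhtdectdbi" (len 10), cursors c1@4 c2@8, authorship ..11..22..
Authorship (.=original, N=cursor N): . . 1 1 . . 2 2 . .
Index 2: author = 1

Answer: cursor 1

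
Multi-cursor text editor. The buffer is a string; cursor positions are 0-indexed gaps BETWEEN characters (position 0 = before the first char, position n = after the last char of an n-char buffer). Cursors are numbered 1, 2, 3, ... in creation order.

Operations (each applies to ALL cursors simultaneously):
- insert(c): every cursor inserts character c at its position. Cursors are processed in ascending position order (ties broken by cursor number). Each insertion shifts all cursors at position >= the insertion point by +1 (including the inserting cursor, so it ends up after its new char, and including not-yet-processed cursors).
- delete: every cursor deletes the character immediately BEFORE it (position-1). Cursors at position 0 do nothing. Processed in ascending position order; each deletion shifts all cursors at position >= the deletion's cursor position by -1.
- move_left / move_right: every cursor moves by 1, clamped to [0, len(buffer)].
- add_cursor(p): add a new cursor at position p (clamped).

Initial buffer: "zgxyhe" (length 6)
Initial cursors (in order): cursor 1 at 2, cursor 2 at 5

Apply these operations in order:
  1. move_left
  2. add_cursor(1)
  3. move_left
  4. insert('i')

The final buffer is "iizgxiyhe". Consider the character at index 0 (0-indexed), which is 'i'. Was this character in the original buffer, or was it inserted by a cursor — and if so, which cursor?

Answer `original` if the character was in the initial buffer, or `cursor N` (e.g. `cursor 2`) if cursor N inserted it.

After op 1 (move_left): buffer="zgxyhe" (len 6), cursors c1@1 c2@4, authorship ......
After op 2 (add_cursor(1)): buffer="zgxyhe" (len 6), cursors c1@1 c3@1 c2@4, authorship ......
After op 3 (move_left): buffer="zgxyhe" (len 6), cursors c1@0 c3@0 c2@3, authorship ......
After op 4 (insert('i')): buffer="iizgxiyhe" (len 9), cursors c1@2 c3@2 c2@6, authorship 13...2...
Authorship (.=original, N=cursor N): 1 3 . . . 2 . . .
Index 0: author = 1

Answer: cursor 1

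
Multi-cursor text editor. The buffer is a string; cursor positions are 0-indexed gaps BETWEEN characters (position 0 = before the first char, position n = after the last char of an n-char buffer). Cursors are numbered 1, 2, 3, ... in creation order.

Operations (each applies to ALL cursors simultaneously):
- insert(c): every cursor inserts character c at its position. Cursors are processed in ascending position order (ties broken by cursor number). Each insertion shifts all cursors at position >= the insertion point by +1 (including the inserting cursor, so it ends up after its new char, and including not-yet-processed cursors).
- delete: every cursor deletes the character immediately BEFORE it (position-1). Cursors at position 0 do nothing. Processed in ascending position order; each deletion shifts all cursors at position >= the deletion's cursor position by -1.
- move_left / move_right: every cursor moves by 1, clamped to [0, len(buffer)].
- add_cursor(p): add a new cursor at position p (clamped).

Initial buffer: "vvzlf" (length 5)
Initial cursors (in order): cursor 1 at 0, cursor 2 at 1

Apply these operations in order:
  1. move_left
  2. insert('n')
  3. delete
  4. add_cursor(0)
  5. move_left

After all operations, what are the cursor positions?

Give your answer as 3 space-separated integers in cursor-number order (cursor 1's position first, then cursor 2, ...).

After op 1 (move_left): buffer="vvzlf" (len 5), cursors c1@0 c2@0, authorship .....
After op 2 (insert('n')): buffer="nnvvzlf" (len 7), cursors c1@2 c2@2, authorship 12.....
After op 3 (delete): buffer="vvzlf" (len 5), cursors c1@0 c2@0, authorship .....
After op 4 (add_cursor(0)): buffer="vvzlf" (len 5), cursors c1@0 c2@0 c3@0, authorship .....
After op 5 (move_left): buffer="vvzlf" (len 5), cursors c1@0 c2@0 c3@0, authorship .....

Answer: 0 0 0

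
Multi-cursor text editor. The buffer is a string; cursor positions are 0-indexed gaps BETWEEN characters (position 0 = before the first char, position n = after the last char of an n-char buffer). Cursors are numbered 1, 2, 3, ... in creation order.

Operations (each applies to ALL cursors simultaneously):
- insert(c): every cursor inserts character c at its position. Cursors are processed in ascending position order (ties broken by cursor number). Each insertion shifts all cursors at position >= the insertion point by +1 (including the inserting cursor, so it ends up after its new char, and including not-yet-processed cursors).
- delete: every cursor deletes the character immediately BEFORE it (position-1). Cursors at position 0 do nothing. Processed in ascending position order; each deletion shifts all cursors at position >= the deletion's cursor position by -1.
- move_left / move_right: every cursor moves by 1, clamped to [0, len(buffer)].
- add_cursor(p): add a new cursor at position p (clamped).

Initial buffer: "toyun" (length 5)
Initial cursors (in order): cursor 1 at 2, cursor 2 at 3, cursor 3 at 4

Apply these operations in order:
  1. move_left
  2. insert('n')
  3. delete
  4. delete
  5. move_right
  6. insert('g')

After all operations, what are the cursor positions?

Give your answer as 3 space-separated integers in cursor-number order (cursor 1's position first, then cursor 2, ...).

Answer: 4 4 4

Derivation:
After op 1 (move_left): buffer="toyun" (len 5), cursors c1@1 c2@2 c3@3, authorship .....
After op 2 (insert('n')): buffer="tnonynun" (len 8), cursors c1@2 c2@4 c3@6, authorship .1.2.3..
After op 3 (delete): buffer="toyun" (len 5), cursors c1@1 c2@2 c3@3, authorship .....
After op 4 (delete): buffer="un" (len 2), cursors c1@0 c2@0 c3@0, authorship ..
After op 5 (move_right): buffer="un" (len 2), cursors c1@1 c2@1 c3@1, authorship ..
After op 6 (insert('g')): buffer="ugggn" (len 5), cursors c1@4 c2@4 c3@4, authorship .123.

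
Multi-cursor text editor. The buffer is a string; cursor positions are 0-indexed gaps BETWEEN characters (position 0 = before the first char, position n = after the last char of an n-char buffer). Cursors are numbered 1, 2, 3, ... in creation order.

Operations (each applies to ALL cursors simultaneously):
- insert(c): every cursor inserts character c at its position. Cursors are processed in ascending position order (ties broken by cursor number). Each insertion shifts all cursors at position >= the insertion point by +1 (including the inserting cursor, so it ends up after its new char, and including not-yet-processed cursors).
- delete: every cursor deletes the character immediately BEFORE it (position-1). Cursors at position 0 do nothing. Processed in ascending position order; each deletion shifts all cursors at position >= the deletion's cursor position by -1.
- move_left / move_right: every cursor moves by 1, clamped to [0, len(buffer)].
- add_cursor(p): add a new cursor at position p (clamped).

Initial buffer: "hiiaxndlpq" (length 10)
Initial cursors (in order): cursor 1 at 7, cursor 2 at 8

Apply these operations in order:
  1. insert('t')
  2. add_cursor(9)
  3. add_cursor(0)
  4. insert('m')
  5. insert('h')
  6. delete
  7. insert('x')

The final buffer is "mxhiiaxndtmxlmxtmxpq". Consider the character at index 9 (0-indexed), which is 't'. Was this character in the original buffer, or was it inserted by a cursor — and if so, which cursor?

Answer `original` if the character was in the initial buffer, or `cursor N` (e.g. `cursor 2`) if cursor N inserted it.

After op 1 (insert('t')): buffer="hiiaxndtltpq" (len 12), cursors c1@8 c2@10, authorship .......1.2..
After op 2 (add_cursor(9)): buffer="hiiaxndtltpq" (len 12), cursors c1@8 c3@9 c2@10, authorship .......1.2..
After op 3 (add_cursor(0)): buffer="hiiaxndtltpq" (len 12), cursors c4@0 c1@8 c3@9 c2@10, authorship .......1.2..
After op 4 (insert('m')): buffer="mhiiaxndtmlmtmpq" (len 16), cursors c4@1 c1@10 c3@12 c2@14, authorship 4.......11.322..
After op 5 (insert('h')): buffer="mhhiiaxndtmhlmhtmhpq" (len 20), cursors c4@2 c1@12 c3@15 c2@18, authorship 44.......111.33222..
After op 6 (delete): buffer="mhiiaxndtmlmtmpq" (len 16), cursors c4@1 c1@10 c3@12 c2@14, authorship 4.......11.322..
After op 7 (insert('x')): buffer="mxhiiaxndtmxlmxtmxpq" (len 20), cursors c4@2 c1@12 c3@15 c2@18, authorship 44.......111.33222..
Authorship (.=original, N=cursor N): 4 4 . . . . . . . 1 1 1 . 3 3 2 2 2 . .
Index 9: author = 1

Answer: cursor 1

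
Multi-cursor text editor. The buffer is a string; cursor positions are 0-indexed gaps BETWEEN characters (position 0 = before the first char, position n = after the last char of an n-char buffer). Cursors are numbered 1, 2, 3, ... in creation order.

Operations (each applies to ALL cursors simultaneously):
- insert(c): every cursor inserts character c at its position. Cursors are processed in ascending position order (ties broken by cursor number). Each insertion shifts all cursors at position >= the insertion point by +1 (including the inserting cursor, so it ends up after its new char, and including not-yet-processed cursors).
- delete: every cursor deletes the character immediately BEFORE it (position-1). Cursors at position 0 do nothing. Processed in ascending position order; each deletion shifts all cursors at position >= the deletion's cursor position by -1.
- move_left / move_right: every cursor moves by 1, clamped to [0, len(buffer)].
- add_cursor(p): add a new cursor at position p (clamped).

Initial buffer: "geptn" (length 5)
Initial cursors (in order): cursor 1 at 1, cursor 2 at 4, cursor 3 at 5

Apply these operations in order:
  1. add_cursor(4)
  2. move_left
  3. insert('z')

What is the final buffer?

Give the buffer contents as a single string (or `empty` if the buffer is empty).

Answer: zgepzztzn

Derivation:
After op 1 (add_cursor(4)): buffer="geptn" (len 5), cursors c1@1 c2@4 c4@4 c3@5, authorship .....
After op 2 (move_left): buffer="geptn" (len 5), cursors c1@0 c2@3 c4@3 c3@4, authorship .....
After op 3 (insert('z')): buffer="zgepzztzn" (len 9), cursors c1@1 c2@6 c4@6 c3@8, authorship 1...24.3.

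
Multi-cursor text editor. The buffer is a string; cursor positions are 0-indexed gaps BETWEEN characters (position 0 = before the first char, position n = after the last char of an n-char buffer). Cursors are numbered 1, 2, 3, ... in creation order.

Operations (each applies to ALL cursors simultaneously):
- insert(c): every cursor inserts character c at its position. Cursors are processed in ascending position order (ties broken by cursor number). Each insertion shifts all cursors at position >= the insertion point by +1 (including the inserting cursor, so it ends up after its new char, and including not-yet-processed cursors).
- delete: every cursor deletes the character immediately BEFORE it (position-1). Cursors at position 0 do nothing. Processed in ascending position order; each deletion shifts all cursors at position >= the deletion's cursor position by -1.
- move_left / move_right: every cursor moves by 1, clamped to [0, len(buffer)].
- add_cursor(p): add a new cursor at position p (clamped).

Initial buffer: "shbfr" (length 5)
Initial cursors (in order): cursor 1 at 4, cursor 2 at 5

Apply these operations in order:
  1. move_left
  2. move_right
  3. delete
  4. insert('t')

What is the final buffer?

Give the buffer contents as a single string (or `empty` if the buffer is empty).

Answer: shbtt

Derivation:
After op 1 (move_left): buffer="shbfr" (len 5), cursors c1@3 c2@4, authorship .....
After op 2 (move_right): buffer="shbfr" (len 5), cursors c1@4 c2@5, authorship .....
After op 3 (delete): buffer="shb" (len 3), cursors c1@3 c2@3, authorship ...
After op 4 (insert('t')): buffer="shbtt" (len 5), cursors c1@5 c2@5, authorship ...12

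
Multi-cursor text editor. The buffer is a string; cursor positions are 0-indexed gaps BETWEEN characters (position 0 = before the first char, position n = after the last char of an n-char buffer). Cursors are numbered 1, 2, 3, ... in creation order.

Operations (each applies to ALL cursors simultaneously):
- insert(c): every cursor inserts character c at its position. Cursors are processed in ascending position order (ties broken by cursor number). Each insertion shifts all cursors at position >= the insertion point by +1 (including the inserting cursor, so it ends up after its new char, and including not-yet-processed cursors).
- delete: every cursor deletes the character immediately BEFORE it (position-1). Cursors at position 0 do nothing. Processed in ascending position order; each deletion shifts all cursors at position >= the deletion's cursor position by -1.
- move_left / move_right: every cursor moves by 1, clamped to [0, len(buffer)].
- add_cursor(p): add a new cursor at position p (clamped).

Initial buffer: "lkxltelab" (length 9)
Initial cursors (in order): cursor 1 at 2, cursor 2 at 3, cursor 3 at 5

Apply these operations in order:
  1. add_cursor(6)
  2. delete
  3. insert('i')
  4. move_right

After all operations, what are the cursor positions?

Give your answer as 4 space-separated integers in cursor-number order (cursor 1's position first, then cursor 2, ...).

After op 1 (add_cursor(6)): buffer="lkxltelab" (len 9), cursors c1@2 c2@3 c3@5 c4@6, authorship .........
After op 2 (delete): buffer="lllab" (len 5), cursors c1@1 c2@1 c3@2 c4@2, authorship .....
After op 3 (insert('i')): buffer="liiliilab" (len 9), cursors c1@3 c2@3 c3@6 c4@6, authorship .12.34...
After op 4 (move_right): buffer="liiliilab" (len 9), cursors c1@4 c2@4 c3@7 c4@7, authorship .12.34...

Answer: 4 4 7 7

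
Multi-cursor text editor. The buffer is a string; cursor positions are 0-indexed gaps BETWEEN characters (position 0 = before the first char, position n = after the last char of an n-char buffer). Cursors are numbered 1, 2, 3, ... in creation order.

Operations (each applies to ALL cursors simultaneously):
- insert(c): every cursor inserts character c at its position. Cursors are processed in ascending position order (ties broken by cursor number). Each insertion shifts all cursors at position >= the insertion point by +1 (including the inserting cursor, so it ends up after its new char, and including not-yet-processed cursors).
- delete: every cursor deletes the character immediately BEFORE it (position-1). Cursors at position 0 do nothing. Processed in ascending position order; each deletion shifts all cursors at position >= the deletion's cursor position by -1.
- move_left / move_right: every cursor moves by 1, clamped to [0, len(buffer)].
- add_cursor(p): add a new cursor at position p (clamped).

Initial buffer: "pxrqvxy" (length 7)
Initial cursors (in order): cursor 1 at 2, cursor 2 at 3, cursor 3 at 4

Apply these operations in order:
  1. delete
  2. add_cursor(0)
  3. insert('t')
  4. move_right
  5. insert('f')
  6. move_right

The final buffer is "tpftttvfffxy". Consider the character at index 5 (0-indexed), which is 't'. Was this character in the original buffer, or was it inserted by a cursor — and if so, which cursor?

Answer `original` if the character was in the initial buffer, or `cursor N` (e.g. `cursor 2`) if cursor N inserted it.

Answer: cursor 3

Derivation:
After op 1 (delete): buffer="pvxy" (len 4), cursors c1@1 c2@1 c3@1, authorship ....
After op 2 (add_cursor(0)): buffer="pvxy" (len 4), cursors c4@0 c1@1 c2@1 c3@1, authorship ....
After op 3 (insert('t')): buffer="tptttvxy" (len 8), cursors c4@1 c1@5 c2@5 c3@5, authorship 4.123...
After op 4 (move_right): buffer="tptttvxy" (len 8), cursors c4@2 c1@6 c2@6 c3@6, authorship 4.123...
After op 5 (insert('f')): buffer="tpftttvfffxy" (len 12), cursors c4@3 c1@10 c2@10 c3@10, authorship 4.4123.123..
After op 6 (move_right): buffer="tpftttvfffxy" (len 12), cursors c4@4 c1@11 c2@11 c3@11, authorship 4.4123.123..
Authorship (.=original, N=cursor N): 4 . 4 1 2 3 . 1 2 3 . .
Index 5: author = 3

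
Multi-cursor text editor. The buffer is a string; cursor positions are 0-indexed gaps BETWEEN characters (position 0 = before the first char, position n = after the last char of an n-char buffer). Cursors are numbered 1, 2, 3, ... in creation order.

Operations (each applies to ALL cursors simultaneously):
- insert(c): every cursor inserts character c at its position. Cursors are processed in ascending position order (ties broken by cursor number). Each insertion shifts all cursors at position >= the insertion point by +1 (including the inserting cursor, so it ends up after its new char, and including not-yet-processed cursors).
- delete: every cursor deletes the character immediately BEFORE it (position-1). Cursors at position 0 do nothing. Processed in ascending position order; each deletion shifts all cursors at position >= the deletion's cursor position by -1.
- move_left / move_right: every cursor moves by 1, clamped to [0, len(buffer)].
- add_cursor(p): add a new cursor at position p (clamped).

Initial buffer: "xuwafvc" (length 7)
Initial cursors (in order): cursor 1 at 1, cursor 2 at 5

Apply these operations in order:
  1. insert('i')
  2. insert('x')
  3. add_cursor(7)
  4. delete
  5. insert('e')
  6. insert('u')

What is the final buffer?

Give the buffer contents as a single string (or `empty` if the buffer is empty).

Answer: xieuuwaeuieuvc

Derivation:
After op 1 (insert('i')): buffer="xiuwafivc" (len 9), cursors c1@2 c2@7, authorship .1....2..
After op 2 (insert('x')): buffer="xixuwafixvc" (len 11), cursors c1@3 c2@9, authorship .11....22..
After op 3 (add_cursor(7)): buffer="xixuwafixvc" (len 11), cursors c1@3 c3@7 c2@9, authorship .11....22..
After op 4 (delete): buffer="xiuwaivc" (len 8), cursors c1@2 c3@5 c2@6, authorship .1...2..
After op 5 (insert('e')): buffer="xieuwaeievc" (len 11), cursors c1@3 c3@7 c2@9, authorship .11...322..
After op 6 (insert('u')): buffer="xieuuwaeuieuvc" (len 14), cursors c1@4 c3@9 c2@12, authorship .111...33222..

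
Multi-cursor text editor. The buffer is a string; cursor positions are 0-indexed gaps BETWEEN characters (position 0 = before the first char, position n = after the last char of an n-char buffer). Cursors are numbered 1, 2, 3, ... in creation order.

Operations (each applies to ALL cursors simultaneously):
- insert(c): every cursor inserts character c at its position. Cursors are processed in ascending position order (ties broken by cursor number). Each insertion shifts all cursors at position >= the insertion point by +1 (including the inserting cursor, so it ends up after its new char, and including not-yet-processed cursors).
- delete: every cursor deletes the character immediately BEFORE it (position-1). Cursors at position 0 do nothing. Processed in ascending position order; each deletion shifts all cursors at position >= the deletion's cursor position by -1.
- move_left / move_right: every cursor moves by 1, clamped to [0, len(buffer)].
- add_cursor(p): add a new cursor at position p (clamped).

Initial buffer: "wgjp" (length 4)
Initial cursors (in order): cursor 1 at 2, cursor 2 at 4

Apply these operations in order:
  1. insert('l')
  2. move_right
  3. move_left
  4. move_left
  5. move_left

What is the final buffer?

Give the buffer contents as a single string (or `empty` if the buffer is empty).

After op 1 (insert('l')): buffer="wgljpl" (len 6), cursors c1@3 c2@6, authorship ..1..2
After op 2 (move_right): buffer="wgljpl" (len 6), cursors c1@4 c2@6, authorship ..1..2
After op 3 (move_left): buffer="wgljpl" (len 6), cursors c1@3 c2@5, authorship ..1..2
After op 4 (move_left): buffer="wgljpl" (len 6), cursors c1@2 c2@4, authorship ..1..2
After op 5 (move_left): buffer="wgljpl" (len 6), cursors c1@1 c2@3, authorship ..1..2

Answer: wgljpl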